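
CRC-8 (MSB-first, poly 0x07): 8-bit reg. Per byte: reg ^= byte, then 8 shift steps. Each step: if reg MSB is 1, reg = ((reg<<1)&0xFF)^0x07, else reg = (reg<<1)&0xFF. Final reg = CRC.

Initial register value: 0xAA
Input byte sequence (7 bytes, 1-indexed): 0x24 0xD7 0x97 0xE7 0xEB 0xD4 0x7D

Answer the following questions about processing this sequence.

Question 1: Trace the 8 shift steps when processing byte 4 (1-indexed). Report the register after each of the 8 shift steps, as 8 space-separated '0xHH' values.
After byte 1 (0x24): reg=0xA3
After byte 2 (0xD7): reg=0x4B
After byte 3 (0x97): reg=0x1A
Register before byte 4: 0x1A
After XOR with byte 0xE7: 0xFD

Answer: 0xFD 0xFD 0xFD 0xFD 0xFD 0xFD 0xFD 0xFD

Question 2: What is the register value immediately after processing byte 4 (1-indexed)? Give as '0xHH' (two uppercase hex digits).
After byte 1 (0x24): reg=0xA3
After byte 2 (0xD7): reg=0x4B
After byte 3 (0x97): reg=0x1A
After byte 4 (0xE7): reg=0xFD

Answer: 0xFD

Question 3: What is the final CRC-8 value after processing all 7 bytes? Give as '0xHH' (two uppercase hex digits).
Answer: 0x45

Derivation:
After byte 1 (0x24): reg=0xA3
After byte 2 (0xD7): reg=0x4B
After byte 3 (0x97): reg=0x1A
After byte 4 (0xE7): reg=0xFD
After byte 5 (0xEB): reg=0x62
After byte 6 (0xD4): reg=0x0B
After byte 7 (0x7D): reg=0x45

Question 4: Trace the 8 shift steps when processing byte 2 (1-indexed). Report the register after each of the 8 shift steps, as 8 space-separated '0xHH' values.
Answer: 0xE8 0xD7 0xA9 0x55 0xAA 0x53 0xA6 0x4B

Derivation:
After byte 1 (0x24): reg=0xA3
Register before byte 2: 0xA3
After XOR with byte 0xD7: 0x74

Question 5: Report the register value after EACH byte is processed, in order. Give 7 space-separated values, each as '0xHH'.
0xA3 0x4B 0x1A 0xFD 0x62 0x0B 0x45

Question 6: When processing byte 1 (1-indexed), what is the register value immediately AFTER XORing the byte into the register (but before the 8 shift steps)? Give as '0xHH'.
Register before byte 1: 0xAA
Byte 1: 0x24
0xAA XOR 0x24 = 0x8E

Answer: 0x8E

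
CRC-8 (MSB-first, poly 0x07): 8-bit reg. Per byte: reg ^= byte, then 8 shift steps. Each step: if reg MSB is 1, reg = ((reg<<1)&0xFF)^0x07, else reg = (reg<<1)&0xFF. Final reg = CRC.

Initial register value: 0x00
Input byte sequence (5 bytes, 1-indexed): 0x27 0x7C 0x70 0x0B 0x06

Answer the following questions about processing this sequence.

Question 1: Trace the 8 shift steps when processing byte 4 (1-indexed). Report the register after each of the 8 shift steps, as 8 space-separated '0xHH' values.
After byte 1 (0x27): reg=0xF5
After byte 2 (0x7C): reg=0xB6
After byte 3 (0x70): reg=0x5C
Register before byte 4: 0x5C
After XOR with byte 0x0B: 0x57

Answer: 0xAE 0x5B 0xB6 0x6B 0xD6 0xAB 0x51 0xA2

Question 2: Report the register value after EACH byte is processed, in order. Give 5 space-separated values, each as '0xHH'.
0xF5 0xB6 0x5C 0xA2 0x75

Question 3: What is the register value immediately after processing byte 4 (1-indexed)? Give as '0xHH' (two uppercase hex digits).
Answer: 0xA2

Derivation:
After byte 1 (0x27): reg=0xF5
After byte 2 (0x7C): reg=0xB6
After byte 3 (0x70): reg=0x5C
After byte 4 (0x0B): reg=0xA2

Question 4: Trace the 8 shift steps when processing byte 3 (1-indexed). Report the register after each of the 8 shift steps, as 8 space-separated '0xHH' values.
After byte 1 (0x27): reg=0xF5
After byte 2 (0x7C): reg=0xB6
Register before byte 3: 0xB6
After XOR with byte 0x70: 0xC6

Answer: 0x8B 0x11 0x22 0x44 0x88 0x17 0x2E 0x5C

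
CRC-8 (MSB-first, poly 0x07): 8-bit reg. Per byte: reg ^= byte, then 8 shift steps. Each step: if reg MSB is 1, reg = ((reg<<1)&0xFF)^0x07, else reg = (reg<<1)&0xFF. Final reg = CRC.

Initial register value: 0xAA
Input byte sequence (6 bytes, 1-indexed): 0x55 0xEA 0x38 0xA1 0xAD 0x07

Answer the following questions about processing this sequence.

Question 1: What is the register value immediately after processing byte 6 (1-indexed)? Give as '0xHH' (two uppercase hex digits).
After byte 1 (0x55): reg=0xF3
After byte 2 (0xEA): reg=0x4F
After byte 3 (0x38): reg=0x42
After byte 4 (0xA1): reg=0xA7
After byte 5 (0xAD): reg=0x36
After byte 6 (0x07): reg=0x97

Answer: 0x97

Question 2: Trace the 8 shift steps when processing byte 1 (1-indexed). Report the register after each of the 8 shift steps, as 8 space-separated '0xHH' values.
Answer: 0xF9 0xF5 0xED 0xDD 0xBD 0x7D 0xFA 0xF3

Derivation:
Register before byte 1: 0xAA
After XOR with byte 0x55: 0xFF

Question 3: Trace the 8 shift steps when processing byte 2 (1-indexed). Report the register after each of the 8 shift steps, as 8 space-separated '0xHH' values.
Answer: 0x32 0x64 0xC8 0x97 0x29 0x52 0xA4 0x4F

Derivation:
After byte 1 (0x55): reg=0xF3
Register before byte 2: 0xF3
After XOR with byte 0xEA: 0x19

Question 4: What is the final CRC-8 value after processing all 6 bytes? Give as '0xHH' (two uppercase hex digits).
Answer: 0x97

Derivation:
After byte 1 (0x55): reg=0xF3
After byte 2 (0xEA): reg=0x4F
After byte 3 (0x38): reg=0x42
After byte 4 (0xA1): reg=0xA7
After byte 5 (0xAD): reg=0x36
After byte 6 (0x07): reg=0x97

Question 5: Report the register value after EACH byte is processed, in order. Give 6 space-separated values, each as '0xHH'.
0xF3 0x4F 0x42 0xA7 0x36 0x97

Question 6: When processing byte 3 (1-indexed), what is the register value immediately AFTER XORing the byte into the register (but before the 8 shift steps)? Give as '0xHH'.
Register before byte 3: 0x4F
Byte 3: 0x38
0x4F XOR 0x38 = 0x77

Answer: 0x77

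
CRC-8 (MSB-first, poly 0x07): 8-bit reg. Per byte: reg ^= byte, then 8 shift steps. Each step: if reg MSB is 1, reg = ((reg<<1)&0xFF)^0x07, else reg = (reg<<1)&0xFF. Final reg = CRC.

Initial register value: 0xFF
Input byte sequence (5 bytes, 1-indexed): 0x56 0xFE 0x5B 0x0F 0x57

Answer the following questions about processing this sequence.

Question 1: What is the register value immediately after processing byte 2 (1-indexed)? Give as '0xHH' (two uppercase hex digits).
After byte 1 (0x56): reg=0x56
After byte 2 (0xFE): reg=0x51

Answer: 0x51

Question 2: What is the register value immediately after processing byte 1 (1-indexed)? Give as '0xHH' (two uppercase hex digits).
After byte 1 (0x56): reg=0x56

Answer: 0x56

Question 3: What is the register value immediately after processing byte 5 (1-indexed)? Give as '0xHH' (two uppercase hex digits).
After byte 1 (0x56): reg=0x56
After byte 2 (0xFE): reg=0x51
After byte 3 (0x5B): reg=0x36
After byte 4 (0x0F): reg=0xAF
After byte 5 (0x57): reg=0xE6

Answer: 0xE6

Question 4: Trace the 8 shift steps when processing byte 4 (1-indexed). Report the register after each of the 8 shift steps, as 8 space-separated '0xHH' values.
After byte 1 (0x56): reg=0x56
After byte 2 (0xFE): reg=0x51
After byte 3 (0x5B): reg=0x36
Register before byte 4: 0x36
After XOR with byte 0x0F: 0x39

Answer: 0x72 0xE4 0xCF 0x99 0x35 0x6A 0xD4 0xAF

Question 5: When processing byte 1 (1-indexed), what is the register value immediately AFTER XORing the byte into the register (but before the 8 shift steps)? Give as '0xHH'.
Register before byte 1: 0xFF
Byte 1: 0x56
0xFF XOR 0x56 = 0xA9

Answer: 0xA9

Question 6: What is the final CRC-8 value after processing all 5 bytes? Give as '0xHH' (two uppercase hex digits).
Answer: 0xE6

Derivation:
After byte 1 (0x56): reg=0x56
After byte 2 (0xFE): reg=0x51
After byte 3 (0x5B): reg=0x36
After byte 4 (0x0F): reg=0xAF
After byte 5 (0x57): reg=0xE6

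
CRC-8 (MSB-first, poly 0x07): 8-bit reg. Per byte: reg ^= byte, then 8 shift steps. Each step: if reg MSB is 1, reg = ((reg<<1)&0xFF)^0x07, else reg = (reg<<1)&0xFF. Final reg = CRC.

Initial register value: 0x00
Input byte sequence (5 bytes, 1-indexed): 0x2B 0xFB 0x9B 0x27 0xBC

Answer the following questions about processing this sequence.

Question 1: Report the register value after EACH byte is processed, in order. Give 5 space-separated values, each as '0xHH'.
0xD1 0xD6 0xE4 0x47 0xEF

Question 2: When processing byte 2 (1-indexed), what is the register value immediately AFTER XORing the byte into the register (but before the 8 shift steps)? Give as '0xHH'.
Answer: 0x2A

Derivation:
Register before byte 2: 0xD1
Byte 2: 0xFB
0xD1 XOR 0xFB = 0x2A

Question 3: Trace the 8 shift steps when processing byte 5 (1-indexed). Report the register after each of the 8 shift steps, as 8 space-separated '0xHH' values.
After byte 1 (0x2B): reg=0xD1
After byte 2 (0xFB): reg=0xD6
After byte 3 (0x9B): reg=0xE4
After byte 4 (0x27): reg=0x47
Register before byte 5: 0x47
After XOR with byte 0xBC: 0xFB

Answer: 0xF1 0xE5 0xCD 0x9D 0x3D 0x7A 0xF4 0xEF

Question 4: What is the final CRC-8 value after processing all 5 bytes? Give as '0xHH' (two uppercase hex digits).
After byte 1 (0x2B): reg=0xD1
After byte 2 (0xFB): reg=0xD6
After byte 3 (0x9B): reg=0xE4
After byte 4 (0x27): reg=0x47
After byte 5 (0xBC): reg=0xEF

Answer: 0xEF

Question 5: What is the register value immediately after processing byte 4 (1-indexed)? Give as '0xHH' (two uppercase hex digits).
Answer: 0x47

Derivation:
After byte 1 (0x2B): reg=0xD1
After byte 2 (0xFB): reg=0xD6
After byte 3 (0x9B): reg=0xE4
After byte 4 (0x27): reg=0x47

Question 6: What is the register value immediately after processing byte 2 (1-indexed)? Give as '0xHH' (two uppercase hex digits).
Answer: 0xD6

Derivation:
After byte 1 (0x2B): reg=0xD1
After byte 2 (0xFB): reg=0xD6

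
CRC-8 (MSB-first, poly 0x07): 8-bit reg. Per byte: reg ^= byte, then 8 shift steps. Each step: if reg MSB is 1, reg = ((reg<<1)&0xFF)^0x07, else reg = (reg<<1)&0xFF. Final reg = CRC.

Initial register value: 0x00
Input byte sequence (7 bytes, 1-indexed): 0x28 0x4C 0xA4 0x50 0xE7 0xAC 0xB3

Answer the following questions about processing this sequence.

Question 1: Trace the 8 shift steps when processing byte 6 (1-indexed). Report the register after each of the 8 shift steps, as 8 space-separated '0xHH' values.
After byte 1 (0x28): reg=0xD8
After byte 2 (0x4C): reg=0xE5
After byte 3 (0xA4): reg=0xC0
After byte 4 (0x50): reg=0xF9
After byte 5 (0xE7): reg=0x5A
Register before byte 6: 0x5A
After XOR with byte 0xAC: 0xF6

Answer: 0xEB 0xD1 0xA5 0x4D 0x9A 0x33 0x66 0xCC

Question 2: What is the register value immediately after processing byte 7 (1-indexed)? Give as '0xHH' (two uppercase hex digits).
Answer: 0x7A

Derivation:
After byte 1 (0x28): reg=0xD8
After byte 2 (0x4C): reg=0xE5
After byte 3 (0xA4): reg=0xC0
After byte 4 (0x50): reg=0xF9
After byte 5 (0xE7): reg=0x5A
After byte 6 (0xAC): reg=0xCC
After byte 7 (0xB3): reg=0x7A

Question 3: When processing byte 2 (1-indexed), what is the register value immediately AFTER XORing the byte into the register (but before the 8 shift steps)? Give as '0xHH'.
Answer: 0x94

Derivation:
Register before byte 2: 0xD8
Byte 2: 0x4C
0xD8 XOR 0x4C = 0x94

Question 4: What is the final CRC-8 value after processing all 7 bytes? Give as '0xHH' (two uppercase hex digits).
After byte 1 (0x28): reg=0xD8
After byte 2 (0x4C): reg=0xE5
After byte 3 (0xA4): reg=0xC0
After byte 4 (0x50): reg=0xF9
After byte 5 (0xE7): reg=0x5A
After byte 6 (0xAC): reg=0xCC
After byte 7 (0xB3): reg=0x7A

Answer: 0x7A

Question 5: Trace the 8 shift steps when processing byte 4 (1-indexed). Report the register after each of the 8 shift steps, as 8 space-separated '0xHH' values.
After byte 1 (0x28): reg=0xD8
After byte 2 (0x4C): reg=0xE5
After byte 3 (0xA4): reg=0xC0
Register before byte 4: 0xC0
After XOR with byte 0x50: 0x90

Answer: 0x27 0x4E 0x9C 0x3F 0x7E 0xFC 0xFF 0xF9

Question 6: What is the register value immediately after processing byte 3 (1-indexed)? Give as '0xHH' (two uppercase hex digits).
After byte 1 (0x28): reg=0xD8
After byte 2 (0x4C): reg=0xE5
After byte 3 (0xA4): reg=0xC0

Answer: 0xC0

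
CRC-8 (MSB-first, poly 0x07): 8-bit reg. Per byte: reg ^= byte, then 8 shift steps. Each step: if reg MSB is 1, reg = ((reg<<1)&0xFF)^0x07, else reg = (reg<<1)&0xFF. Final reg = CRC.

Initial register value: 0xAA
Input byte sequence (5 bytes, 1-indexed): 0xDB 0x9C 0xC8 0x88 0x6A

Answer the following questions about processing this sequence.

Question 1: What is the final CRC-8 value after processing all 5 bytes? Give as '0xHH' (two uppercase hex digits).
Answer: 0x91

Derivation:
After byte 1 (0xDB): reg=0x50
After byte 2 (0x9C): reg=0x6A
After byte 3 (0xC8): reg=0x67
After byte 4 (0x88): reg=0x83
After byte 5 (0x6A): reg=0x91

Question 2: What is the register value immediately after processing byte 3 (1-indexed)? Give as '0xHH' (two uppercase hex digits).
After byte 1 (0xDB): reg=0x50
After byte 2 (0x9C): reg=0x6A
After byte 3 (0xC8): reg=0x67

Answer: 0x67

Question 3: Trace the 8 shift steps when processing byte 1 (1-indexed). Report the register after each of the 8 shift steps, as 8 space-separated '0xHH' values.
Answer: 0xE2 0xC3 0x81 0x05 0x0A 0x14 0x28 0x50

Derivation:
Register before byte 1: 0xAA
After XOR with byte 0xDB: 0x71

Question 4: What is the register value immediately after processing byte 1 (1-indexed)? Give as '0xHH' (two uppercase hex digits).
Answer: 0x50

Derivation:
After byte 1 (0xDB): reg=0x50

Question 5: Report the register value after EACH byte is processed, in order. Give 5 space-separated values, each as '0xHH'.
0x50 0x6A 0x67 0x83 0x91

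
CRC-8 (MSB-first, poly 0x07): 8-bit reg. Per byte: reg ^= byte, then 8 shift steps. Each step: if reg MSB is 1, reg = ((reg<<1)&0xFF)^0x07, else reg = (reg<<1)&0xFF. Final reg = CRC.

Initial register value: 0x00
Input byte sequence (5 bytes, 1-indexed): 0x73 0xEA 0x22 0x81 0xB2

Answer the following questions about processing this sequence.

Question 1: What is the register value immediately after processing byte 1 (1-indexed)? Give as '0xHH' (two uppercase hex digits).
After byte 1 (0x73): reg=0x5E

Answer: 0x5E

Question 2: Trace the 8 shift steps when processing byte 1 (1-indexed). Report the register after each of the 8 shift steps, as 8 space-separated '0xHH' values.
Answer: 0xE6 0xCB 0x91 0x25 0x4A 0x94 0x2F 0x5E

Derivation:
Register before byte 1: 0x00
After XOR with byte 0x73: 0x73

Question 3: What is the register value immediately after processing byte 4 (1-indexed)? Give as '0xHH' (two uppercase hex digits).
Answer: 0x4B

Derivation:
After byte 1 (0x73): reg=0x5E
After byte 2 (0xEA): reg=0x05
After byte 3 (0x22): reg=0xF5
After byte 4 (0x81): reg=0x4B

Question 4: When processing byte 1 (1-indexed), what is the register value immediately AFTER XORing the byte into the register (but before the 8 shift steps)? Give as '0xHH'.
Register before byte 1: 0x00
Byte 1: 0x73
0x00 XOR 0x73 = 0x73

Answer: 0x73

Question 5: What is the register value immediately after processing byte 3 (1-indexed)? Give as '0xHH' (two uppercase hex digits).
After byte 1 (0x73): reg=0x5E
After byte 2 (0xEA): reg=0x05
After byte 3 (0x22): reg=0xF5

Answer: 0xF5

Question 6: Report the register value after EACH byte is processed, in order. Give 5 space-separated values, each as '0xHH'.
0x5E 0x05 0xF5 0x4B 0xE1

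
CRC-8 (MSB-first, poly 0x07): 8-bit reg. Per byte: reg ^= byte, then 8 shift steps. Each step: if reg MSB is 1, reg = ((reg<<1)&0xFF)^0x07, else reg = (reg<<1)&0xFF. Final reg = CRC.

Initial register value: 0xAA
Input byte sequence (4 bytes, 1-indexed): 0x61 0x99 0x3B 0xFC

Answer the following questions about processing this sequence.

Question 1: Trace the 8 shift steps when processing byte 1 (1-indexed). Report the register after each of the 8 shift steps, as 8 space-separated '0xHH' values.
Answer: 0x91 0x25 0x4A 0x94 0x2F 0x5E 0xBC 0x7F

Derivation:
Register before byte 1: 0xAA
After XOR with byte 0x61: 0xCB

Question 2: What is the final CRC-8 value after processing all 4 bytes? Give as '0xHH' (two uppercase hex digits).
After byte 1 (0x61): reg=0x7F
After byte 2 (0x99): reg=0xBC
After byte 3 (0x3B): reg=0x9C
After byte 4 (0xFC): reg=0x27

Answer: 0x27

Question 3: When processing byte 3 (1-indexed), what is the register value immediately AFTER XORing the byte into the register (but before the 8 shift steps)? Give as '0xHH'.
Register before byte 3: 0xBC
Byte 3: 0x3B
0xBC XOR 0x3B = 0x87

Answer: 0x87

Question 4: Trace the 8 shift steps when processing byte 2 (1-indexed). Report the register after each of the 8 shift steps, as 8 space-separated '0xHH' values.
Answer: 0xCB 0x91 0x25 0x4A 0x94 0x2F 0x5E 0xBC

Derivation:
After byte 1 (0x61): reg=0x7F
Register before byte 2: 0x7F
After XOR with byte 0x99: 0xE6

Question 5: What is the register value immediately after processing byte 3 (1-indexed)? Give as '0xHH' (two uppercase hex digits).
After byte 1 (0x61): reg=0x7F
After byte 2 (0x99): reg=0xBC
After byte 3 (0x3B): reg=0x9C

Answer: 0x9C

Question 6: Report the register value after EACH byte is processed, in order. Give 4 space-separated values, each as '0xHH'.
0x7F 0xBC 0x9C 0x27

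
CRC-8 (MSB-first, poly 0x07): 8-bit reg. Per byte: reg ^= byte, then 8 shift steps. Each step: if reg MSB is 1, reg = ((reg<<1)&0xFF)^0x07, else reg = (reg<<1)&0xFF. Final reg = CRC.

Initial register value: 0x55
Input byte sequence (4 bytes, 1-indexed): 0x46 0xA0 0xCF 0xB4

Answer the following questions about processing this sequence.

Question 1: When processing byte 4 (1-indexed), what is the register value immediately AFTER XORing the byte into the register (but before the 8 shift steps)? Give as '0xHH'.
Register before byte 4: 0x64
Byte 4: 0xB4
0x64 XOR 0xB4 = 0xD0

Answer: 0xD0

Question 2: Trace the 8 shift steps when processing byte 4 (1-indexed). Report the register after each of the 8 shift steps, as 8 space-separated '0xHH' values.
After byte 1 (0x46): reg=0x79
After byte 2 (0xA0): reg=0x01
After byte 3 (0xCF): reg=0x64
Register before byte 4: 0x64
After XOR with byte 0xB4: 0xD0

Answer: 0xA7 0x49 0x92 0x23 0x46 0x8C 0x1F 0x3E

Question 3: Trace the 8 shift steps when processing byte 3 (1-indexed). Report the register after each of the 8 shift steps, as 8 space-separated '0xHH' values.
Answer: 0x9B 0x31 0x62 0xC4 0x8F 0x19 0x32 0x64

Derivation:
After byte 1 (0x46): reg=0x79
After byte 2 (0xA0): reg=0x01
Register before byte 3: 0x01
After XOR with byte 0xCF: 0xCE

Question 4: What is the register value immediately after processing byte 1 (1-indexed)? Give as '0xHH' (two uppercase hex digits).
Answer: 0x79

Derivation:
After byte 1 (0x46): reg=0x79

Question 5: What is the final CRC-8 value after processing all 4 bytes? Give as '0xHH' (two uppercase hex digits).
Answer: 0x3E

Derivation:
After byte 1 (0x46): reg=0x79
After byte 2 (0xA0): reg=0x01
After byte 3 (0xCF): reg=0x64
After byte 4 (0xB4): reg=0x3E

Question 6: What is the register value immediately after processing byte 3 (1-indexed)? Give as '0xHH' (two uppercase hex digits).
After byte 1 (0x46): reg=0x79
After byte 2 (0xA0): reg=0x01
After byte 3 (0xCF): reg=0x64

Answer: 0x64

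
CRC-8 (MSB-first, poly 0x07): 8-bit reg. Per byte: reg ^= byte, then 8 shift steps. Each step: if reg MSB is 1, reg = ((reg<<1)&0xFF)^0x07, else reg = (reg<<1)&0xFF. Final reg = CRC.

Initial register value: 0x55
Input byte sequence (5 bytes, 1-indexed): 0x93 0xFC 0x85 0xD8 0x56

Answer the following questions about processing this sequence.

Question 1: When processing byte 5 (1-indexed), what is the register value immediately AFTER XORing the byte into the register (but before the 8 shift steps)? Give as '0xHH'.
Register before byte 5: 0xB9
Byte 5: 0x56
0xB9 XOR 0x56 = 0xEF

Answer: 0xEF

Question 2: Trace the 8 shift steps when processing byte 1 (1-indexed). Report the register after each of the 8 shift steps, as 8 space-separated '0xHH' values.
Register before byte 1: 0x55
After XOR with byte 0x93: 0xC6

Answer: 0x8B 0x11 0x22 0x44 0x88 0x17 0x2E 0x5C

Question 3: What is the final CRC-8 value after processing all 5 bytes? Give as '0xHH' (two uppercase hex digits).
Answer: 0x83

Derivation:
After byte 1 (0x93): reg=0x5C
After byte 2 (0xFC): reg=0x69
After byte 3 (0x85): reg=0x8A
After byte 4 (0xD8): reg=0xB9
After byte 5 (0x56): reg=0x83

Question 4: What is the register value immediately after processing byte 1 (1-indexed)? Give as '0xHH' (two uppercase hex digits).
After byte 1 (0x93): reg=0x5C

Answer: 0x5C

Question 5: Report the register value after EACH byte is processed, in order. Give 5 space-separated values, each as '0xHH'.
0x5C 0x69 0x8A 0xB9 0x83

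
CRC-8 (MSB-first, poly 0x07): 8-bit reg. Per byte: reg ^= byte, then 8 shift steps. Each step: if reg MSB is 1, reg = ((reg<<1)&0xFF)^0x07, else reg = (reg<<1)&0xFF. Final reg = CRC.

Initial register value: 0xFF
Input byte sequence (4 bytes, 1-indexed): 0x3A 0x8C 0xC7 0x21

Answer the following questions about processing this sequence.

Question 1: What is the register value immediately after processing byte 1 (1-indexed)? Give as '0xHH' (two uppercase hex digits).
After byte 1 (0x3A): reg=0x55

Answer: 0x55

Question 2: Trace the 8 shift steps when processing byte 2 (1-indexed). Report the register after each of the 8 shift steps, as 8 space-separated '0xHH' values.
Answer: 0xB5 0x6D 0xDA 0xB3 0x61 0xC2 0x83 0x01

Derivation:
After byte 1 (0x3A): reg=0x55
Register before byte 2: 0x55
After XOR with byte 0x8C: 0xD9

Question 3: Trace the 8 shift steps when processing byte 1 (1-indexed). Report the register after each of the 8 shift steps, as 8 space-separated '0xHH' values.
Answer: 0x8D 0x1D 0x3A 0x74 0xE8 0xD7 0xA9 0x55

Derivation:
Register before byte 1: 0xFF
After XOR with byte 0x3A: 0xC5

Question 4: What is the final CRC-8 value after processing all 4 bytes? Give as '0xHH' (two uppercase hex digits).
After byte 1 (0x3A): reg=0x55
After byte 2 (0x8C): reg=0x01
After byte 3 (0xC7): reg=0x5C
After byte 4 (0x21): reg=0x74

Answer: 0x74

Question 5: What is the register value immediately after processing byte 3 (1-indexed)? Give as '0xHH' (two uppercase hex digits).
After byte 1 (0x3A): reg=0x55
After byte 2 (0x8C): reg=0x01
After byte 3 (0xC7): reg=0x5C

Answer: 0x5C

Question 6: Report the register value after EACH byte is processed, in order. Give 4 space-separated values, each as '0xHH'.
0x55 0x01 0x5C 0x74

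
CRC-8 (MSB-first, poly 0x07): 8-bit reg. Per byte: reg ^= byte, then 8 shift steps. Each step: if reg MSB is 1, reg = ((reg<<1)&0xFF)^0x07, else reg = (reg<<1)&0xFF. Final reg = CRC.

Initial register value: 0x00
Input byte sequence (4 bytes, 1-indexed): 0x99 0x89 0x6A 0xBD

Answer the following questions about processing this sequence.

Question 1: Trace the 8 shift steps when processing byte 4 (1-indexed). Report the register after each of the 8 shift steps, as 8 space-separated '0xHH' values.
After byte 1 (0x99): reg=0xC6
After byte 2 (0x89): reg=0xEA
After byte 3 (0x6A): reg=0x89
Register before byte 4: 0x89
After XOR with byte 0xBD: 0x34

Answer: 0x68 0xD0 0xA7 0x49 0x92 0x23 0x46 0x8C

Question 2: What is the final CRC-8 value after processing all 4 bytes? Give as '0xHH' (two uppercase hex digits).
After byte 1 (0x99): reg=0xC6
After byte 2 (0x89): reg=0xEA
After byte 3 (0x6A): reg=0x89
After byte 4 (0xBD): reg=0x8C

Answer: 0x8C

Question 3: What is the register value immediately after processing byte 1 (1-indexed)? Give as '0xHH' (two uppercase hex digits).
Answer: 0xC6

Derivation:
After byte 1 (0x99): reg=0xC6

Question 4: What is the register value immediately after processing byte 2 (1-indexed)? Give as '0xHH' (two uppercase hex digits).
Answer: 0xEA

Derivation:
After byte 1 (0x99): reg=0xC6
After byte 2 (0x89): reg=0xEA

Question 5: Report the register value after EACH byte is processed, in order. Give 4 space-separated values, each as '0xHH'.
0xC6 0xEA 0x89 0x8C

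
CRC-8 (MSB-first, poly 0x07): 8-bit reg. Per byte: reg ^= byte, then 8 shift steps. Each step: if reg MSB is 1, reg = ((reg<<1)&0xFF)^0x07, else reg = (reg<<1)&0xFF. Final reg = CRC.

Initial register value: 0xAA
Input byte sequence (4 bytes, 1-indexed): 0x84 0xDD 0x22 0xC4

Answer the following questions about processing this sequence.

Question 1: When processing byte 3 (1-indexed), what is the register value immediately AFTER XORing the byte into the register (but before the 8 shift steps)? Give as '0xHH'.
Answer: 0x47

Derivation:
Register before byte 3: 0x65
Byte 3: 0x22
0x65 XOR 0x22 = 0x47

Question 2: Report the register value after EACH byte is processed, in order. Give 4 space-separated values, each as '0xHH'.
0xCA 0x65 0xD2 0x62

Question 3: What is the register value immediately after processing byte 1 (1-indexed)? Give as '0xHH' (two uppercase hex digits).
After byte 1 (0x84): reg=0xCA

Answer: 0xCA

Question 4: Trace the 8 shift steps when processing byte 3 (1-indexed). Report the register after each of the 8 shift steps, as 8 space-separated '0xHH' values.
After byte 1 (0x84): reg=0xCA
After byte 2 (0xDD): reg=0x65
Register before byte 3: 0x65
After XOR with byte 0x22: 0x47

Answer: 0x8E 0x1B 0x36 0x6C 0xD8 0xB7 0x69 0xD2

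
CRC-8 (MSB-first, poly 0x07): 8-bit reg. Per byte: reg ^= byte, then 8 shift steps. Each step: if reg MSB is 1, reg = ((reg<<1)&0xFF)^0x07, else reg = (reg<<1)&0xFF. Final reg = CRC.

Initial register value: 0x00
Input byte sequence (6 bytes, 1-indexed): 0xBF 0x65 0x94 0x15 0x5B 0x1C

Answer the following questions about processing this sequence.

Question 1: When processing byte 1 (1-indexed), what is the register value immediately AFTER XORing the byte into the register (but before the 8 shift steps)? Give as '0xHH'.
Register before byte 1: 0x00
Byte 1: 0xBF
0x00 XOR 0xBF = 0xBF

Answer: 0xBF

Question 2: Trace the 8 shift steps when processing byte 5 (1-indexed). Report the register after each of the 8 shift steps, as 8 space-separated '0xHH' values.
After byte 1 (0xBF): reg=0x34
After byte 2 (0x65): reg=0xB0
After byte 3 (0x94): reg=0xFC
After byte 4 (0x15): reg=0x91
Register before byte 5: 0x91
After XOR with byte 0x5B: 0xCA

Answer: 0x93 0x21 0x42 0x84 0x0F 0x1E 0x3C 0x78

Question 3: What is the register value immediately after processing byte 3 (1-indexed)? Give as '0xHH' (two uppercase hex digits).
Answer: 0xFC

Derivation:
After byte 1 (0xBF): reg=0x34
After byte 2 (0x65): reg=0xB0
After byte 3 (0x94): reg=0xFC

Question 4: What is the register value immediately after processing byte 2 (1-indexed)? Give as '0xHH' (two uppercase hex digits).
Answer: 0xB0

Derivation:
After byte 1 (0xBF): reg=0x34
After byte 2 (0x65): reg=0xB0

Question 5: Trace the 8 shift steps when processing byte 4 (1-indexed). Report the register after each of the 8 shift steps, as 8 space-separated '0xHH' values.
Answer: 0xD5 0xAD 0x5D 0xBA 0x73 0xE6 0xCB 0x91

Derivation:
After byte 1 (0xBF): reg=0x34
After byte 2 (0x65): reg=0xB0
After byte 3 (0x94): reg=0xFC
Register before byte 4: 0xFC
After XOR with byte 0x15: 0xE9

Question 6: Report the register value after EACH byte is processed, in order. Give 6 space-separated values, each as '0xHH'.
0x34 0xB0 0xFC 0x91 0x78 0x3B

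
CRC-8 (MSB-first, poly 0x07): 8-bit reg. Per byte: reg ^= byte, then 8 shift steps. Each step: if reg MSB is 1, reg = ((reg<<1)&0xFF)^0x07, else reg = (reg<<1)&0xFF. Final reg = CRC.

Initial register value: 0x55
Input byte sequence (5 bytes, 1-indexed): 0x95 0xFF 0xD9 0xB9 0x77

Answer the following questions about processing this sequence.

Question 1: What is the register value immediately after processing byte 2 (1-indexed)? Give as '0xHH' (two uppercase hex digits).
After byte 1 (0x95): reg=0x4E
After byte 2 (0xFF): reg=0x1E

Answer: 0x1E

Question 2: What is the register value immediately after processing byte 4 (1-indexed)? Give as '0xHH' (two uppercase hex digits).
Answer: 0xA0

Derivation:
After byte 1 (0x95): reg=0x4E
After byte 2 (0xFF): reg=0x1E
After byte 3 (0xD9): reg=0x5B
After byte 4 (0xB9): reg=0xA0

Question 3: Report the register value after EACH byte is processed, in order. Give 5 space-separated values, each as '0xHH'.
0x4E 0x1E 0x5B 0xA0 0x2B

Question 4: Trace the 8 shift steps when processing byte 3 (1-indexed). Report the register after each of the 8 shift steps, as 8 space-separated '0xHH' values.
After byte 1 (0x95): reg=0x4E
After byte 2 (0xFF): reg=0x1E
Register before byte 3: 0x1E
After XOR with byte 0xD9: 0xC7

Answer: 0x89 0x15 0x2A 0x54 0xA8 0x57 0xAE 0x5B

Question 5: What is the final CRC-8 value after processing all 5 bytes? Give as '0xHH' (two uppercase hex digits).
After byte 1 (0x95): reg=0x4E
After byte 2 (0xFF): reg=0x1E
After byte 3 (0xD9): reg=0x5B
After byte 4 (0xB9): reg=0xA0
After byte 5 (0x77): reg=0x2B

Answer: 0x2B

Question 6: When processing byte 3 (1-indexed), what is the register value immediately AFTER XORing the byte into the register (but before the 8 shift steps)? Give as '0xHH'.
Answer: 0xC7

Derivation:
Register before byte 3: 0x1E
Byte 3: 0xD9
0x1E XOR 0xD9 = 0xC7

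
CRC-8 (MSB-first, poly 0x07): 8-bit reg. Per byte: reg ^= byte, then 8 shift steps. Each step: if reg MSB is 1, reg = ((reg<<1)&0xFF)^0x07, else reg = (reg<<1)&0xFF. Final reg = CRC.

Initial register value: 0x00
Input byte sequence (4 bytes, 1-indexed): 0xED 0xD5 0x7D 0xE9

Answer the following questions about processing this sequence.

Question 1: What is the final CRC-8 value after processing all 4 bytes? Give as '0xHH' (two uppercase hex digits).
After byte 1 (0xED): reg=0x8D
After byte 2 (0xD5): reg=0x8F
After byte 3 (0x7D): reg=0xD0
After byte 4 (0xE9): reg=0xAF

Answer: 0xAF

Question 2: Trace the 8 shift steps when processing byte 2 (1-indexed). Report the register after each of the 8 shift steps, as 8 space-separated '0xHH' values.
After byte 1 (0xED): reg=0x8D
Register before byte 2: 0x8D
After XOR with byte 0xD5: 0x58

Answer: 0xB0 0x67 0xCE 0x9B 0x31 0x62 0xC4 0x8F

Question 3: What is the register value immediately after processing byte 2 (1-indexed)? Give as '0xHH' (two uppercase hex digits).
Answer: 0x8F

Derivation:
After byte 1 (0xED): reg=0x8D
After byte 2 (0xD5): reg=0x8F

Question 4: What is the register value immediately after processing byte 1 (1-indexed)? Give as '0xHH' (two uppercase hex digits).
Answer: 0x8D

Derivation:
After byte 1 (0xED): reg=0x8D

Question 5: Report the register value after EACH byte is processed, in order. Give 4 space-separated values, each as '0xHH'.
0x8D 0x8F 0xD0 0xAF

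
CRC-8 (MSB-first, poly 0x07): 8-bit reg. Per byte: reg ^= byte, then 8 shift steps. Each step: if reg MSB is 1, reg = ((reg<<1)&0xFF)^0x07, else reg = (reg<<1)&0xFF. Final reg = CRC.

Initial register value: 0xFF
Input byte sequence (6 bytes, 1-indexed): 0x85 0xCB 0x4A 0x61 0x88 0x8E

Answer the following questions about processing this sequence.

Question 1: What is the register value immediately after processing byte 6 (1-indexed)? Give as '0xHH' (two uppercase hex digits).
Answer: 0x3A

Derivation:
After byte 1 (0x85): reg=0x61
After byte 2 (0xCB): reg=0x5F
After byte 3 (0x4A): reg=0x6B
After byte 4 (0x61): reg=0x36
After byte 5 (0x88): reg=0x33
After byte 6 (0x8E): reg=0x3A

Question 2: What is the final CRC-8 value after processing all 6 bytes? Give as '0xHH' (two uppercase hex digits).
After byte 1 (0x85): reg=0x61
After byte 2 (0xCB): reg=0x5F
After byte 3 (0x4A): reg=0x6B
After byte 4 (0x61): reg=0x36
After byte 5 (0x88): reg=0x33
After byte 6 (0x8E): reg=0x3A

Answer: 0x3A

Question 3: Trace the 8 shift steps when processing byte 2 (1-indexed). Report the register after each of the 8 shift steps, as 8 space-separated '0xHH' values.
After byte 1 (0x85): reg=0x61
Register before byte 2: 0x61
After XOR with byte 0xCB: 0xAA

Answer: 0x53 0xA6 0x4B 0x96 0x2B 0x56 0xAC 0x5F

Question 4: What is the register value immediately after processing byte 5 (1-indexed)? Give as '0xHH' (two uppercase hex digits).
After byte 1 (0x85): reg=0x61
After byte 2 (0xCB): reg=0x5F
After byte 3 (0x4A): reg=0x6B
After byte 4 (0x61): reg=0x36
After byte 5 (0x88): reg=0x33

Answer: 0x33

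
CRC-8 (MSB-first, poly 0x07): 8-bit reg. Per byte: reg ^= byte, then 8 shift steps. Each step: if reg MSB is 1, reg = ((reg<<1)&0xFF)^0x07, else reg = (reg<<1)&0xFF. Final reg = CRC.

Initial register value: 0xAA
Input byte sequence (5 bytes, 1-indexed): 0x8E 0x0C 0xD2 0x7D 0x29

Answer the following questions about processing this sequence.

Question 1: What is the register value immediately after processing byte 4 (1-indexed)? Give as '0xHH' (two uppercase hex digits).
Answer: 0x88

Derivation:
After byte 1 (0x8E): reg=0xFC
After byte 2 (0x0C): reg=0xDE
After byte 3 (0xD2): reg=0x24
After byte 4 (0x7D): reg=0x88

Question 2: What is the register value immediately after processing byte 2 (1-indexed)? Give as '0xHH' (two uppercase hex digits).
After byte 1 (0x8E): reg=0xFC
After byte 2 (0x0C): reg=0xDE

Answer: 0xDE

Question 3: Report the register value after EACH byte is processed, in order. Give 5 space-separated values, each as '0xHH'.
0xFC 0xDE 0x24 0x88 0x6E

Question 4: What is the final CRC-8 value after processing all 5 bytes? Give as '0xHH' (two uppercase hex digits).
Answer: 0x6E

Derivation:
After byte 1 (0x8E): reg=0xFC
After byte 2 (0x0C): reg=0xDE
After byte 3 (0xD2): reg=0x24
After byte 4 (0x7D): reg=0x88
After byte 5 (0x29): reg=0x6E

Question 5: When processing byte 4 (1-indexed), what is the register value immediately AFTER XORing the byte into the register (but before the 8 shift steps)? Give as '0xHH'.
Answer: 0x59

Derivation:
Register before byte 4: 0x24
Byte 4: 0x7D
0x24 XOR 0x7D = 0x59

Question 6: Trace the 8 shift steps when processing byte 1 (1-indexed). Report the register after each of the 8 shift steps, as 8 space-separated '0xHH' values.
Answer: 0x48 0x90 0x27 0x4E 0x9C 0x3F 0x7E 0xFC

Derivation:
Register before byte 1: 0xAA
After XOR with byte 0x8E: 0x24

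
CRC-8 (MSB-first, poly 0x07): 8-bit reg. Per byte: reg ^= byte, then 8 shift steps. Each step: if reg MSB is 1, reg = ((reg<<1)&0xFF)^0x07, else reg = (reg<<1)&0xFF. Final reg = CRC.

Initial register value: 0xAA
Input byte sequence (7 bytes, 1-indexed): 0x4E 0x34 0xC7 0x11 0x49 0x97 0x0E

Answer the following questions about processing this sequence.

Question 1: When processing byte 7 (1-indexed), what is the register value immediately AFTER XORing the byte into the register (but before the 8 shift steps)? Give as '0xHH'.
Register before byte 7: 0xD7
Byte 7: 0x0E
0xD7 XOR 0x0E = 0xD9

Answer: 0xD9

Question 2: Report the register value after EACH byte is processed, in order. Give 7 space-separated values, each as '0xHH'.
0xB2 0x9B 0x93 0x87 0x64 0xD7 0x01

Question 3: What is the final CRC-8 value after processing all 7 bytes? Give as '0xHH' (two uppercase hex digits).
Answer: 0x01

Derivation:
After byte 1 (0x4E): reg=0xB2
After byte 2 (0x34): reg=0x9B
After byte 3 (0xC7): reg=0x93
After byte 4 (0x11): reg=0x87
After byte 5 (0x49): reg=0x64
After byte 6 (0x97): reg=0xD7
After byte 7 (0x0E): reg=0x01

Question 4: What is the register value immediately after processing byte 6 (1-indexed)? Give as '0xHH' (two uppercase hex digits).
After byte 1 (0x4E): reg=0xB2
After byte 2 (0x34): reg=0x9B
After byte 3 (0xC7): reg=0x93
After byte 4 (0x11): reg=0x87
After byte 5 (0x49): reg=0x64
After byte 6 (0x97): reg=0xD7

Answer: 0xD7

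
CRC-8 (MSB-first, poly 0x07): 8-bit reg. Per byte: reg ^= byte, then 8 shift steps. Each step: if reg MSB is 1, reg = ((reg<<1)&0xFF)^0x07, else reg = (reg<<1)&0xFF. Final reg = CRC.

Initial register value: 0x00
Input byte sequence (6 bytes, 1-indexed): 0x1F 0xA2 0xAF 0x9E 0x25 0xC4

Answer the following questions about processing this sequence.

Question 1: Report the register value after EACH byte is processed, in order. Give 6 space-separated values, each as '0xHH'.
0x5D 0xF3 0x93 0x23 0x12 0x2C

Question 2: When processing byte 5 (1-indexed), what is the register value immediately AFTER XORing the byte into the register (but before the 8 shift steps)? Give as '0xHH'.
Answer: 0x06

Derivation:
Register before byte 5: 0x23
Byte 5: 0x25
0x23 XOR 0x25 = 0x06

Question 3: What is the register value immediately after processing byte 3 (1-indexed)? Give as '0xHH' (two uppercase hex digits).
After byte 1 (0x1F): reg=0x5D
After byte 2 (0xA2): reg=0xF3
After byte 3 (0xAF): reg=0x93

Answer: 0x93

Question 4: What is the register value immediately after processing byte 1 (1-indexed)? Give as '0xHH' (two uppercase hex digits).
Answer: 0x5D

Derivation:
After byte 1 (0x1F): reg=0x5D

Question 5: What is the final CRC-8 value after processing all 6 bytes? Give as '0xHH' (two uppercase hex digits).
After byte 1 (0x1F): reg=0x5D
After byte 2 (0xA2): reg=0xF3
After byte 3 (0xAF): reg=0x93
After byte 4 (0x9E): reg=0x23
After byte 5 (0x25): reg=0x12
After byte 6 (0xC4): reg=0x2C

Answer: 0x2C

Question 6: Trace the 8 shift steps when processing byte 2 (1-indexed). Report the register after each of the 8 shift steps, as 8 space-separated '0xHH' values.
After byte 1 (0x1F): reg=0x5D
Register before byte 2: 0x5D
After XOR with byte 0xA2: 0xFF

Answer: 0xF9 0xF5 0xED 0xDD 0xBD 0x7D 0xFA 0xF3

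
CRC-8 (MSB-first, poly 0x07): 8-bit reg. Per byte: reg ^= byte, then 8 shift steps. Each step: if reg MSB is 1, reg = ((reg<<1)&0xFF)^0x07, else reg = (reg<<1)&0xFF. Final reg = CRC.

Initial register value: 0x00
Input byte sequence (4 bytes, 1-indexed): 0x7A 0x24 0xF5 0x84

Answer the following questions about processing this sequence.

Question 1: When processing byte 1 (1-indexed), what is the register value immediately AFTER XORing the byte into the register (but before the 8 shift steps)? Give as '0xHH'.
Answer: 0x7A

Derivation:
Register before byte 1: 0x00
Byte 1: 0x7A
0x00 XOR 0x7A = 0x7A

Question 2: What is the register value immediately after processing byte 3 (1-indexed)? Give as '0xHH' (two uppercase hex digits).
After byte 1 (0x7A): reg=0x61
After byte 2 (0x24): reg=0xDC
After byte 3 (0xF5): reg=0xDF

Answer: 0xDF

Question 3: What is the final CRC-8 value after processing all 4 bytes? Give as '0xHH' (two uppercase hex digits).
Answer: 0x86

Derivation:
After byte 1 (0x7A): reg=0x61
After byte 2 (0x24): reg=0xDC
After byte 3 (0xF5): reg=0xDF
After byte 4 (0x84): reg=0x86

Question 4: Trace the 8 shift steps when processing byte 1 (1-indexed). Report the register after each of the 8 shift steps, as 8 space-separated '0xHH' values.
Answer: 0xF4 0xEF 0xD9 0xB5 0x6D 0xDA 0xB3 0x61

Derivation:
Register before byte 1: 0x00
After XOR with byte 0x7A: 0x7A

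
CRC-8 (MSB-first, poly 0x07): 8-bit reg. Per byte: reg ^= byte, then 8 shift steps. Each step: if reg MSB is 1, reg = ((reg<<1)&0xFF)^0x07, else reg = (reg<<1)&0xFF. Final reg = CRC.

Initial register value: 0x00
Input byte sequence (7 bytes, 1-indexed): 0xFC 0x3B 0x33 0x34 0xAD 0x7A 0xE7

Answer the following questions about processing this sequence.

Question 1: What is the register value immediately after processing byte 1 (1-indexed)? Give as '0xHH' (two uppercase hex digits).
After byte 1 (0xFC): reg=0xFA

Answer: 0xFA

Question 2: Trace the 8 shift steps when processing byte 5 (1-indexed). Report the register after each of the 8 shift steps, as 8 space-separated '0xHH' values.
After byte 1 (0xFC): reg=0xFA
After byte 2 (0x3B): reg=0x49
After byte 3 (0x33): reg=0x61
After byte 4 (0x34): reg=0xAC
Register before byte 5: 0xAC
After XOR with byte 0xAD: 0x01

Answer: 0x02 0x04 0x08 0x10 0x20 0x40 0x80 0x07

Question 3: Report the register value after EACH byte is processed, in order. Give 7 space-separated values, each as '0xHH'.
0xFA 0x49 0x61 0xAC 0x07 0x74 0xF0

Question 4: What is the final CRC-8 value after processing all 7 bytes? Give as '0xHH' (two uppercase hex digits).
After byte 1 (0xFC): reg=0xFA
After byte 2 (0x3B): reg=0x49
After byte 3 (0x33): reg=0x61
After byte 4 (0x34): reg=0xAC
After byte 5 (0xAD): reg=0x07
After byte 6 (0x7A): reg=0x74
After byte 7 (0xE7): reg=0xF0

Answer: 0xF0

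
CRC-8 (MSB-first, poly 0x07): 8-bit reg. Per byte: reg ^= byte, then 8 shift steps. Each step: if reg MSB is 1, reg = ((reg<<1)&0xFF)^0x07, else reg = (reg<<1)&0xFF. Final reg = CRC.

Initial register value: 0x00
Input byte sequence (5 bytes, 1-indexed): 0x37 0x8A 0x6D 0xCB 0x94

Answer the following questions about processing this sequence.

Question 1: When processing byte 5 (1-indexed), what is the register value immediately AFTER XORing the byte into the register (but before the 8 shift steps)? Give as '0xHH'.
Answer: 0xB0

Derivation:
Register before byte 5: 0x24
Byte 5: 0x94
0x24 XOR 0x94 = 0xB0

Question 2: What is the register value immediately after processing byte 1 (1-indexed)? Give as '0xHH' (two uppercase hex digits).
After byte 1 (0x37): reg=0x85

Answer: 0x85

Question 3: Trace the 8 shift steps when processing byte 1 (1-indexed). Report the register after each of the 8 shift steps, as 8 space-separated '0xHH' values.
Answer: 0x6E 0xDC 0xBF 0x79 0xF2 0xE3 0xC1 0x85

Derivation:
Register before byte 1: 0x00
After XOR with byte 0x37: 0x37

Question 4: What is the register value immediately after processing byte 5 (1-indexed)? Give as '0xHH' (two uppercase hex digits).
Answer: 0x19

Derivation:
After byte 1 (0x37): reg=0x85
After byte 2 (0x8A): reg=0x2D
After byte 3 (0x6D): reg=0xC7
After byte 4 (0xCB): reg=0x24
After byte 5 (0x94): reg=0x19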